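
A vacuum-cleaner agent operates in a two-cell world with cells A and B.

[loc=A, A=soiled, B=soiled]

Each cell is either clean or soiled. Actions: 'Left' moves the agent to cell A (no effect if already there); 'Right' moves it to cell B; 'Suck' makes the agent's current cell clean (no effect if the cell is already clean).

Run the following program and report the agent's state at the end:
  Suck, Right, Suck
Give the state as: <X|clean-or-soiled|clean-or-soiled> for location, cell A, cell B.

<B|clean|clean>

1) do Suck; now <A|clean|soiled>
2) do Right; now <B|clean|soiled>
3) do Suck; now <B|clean|clean>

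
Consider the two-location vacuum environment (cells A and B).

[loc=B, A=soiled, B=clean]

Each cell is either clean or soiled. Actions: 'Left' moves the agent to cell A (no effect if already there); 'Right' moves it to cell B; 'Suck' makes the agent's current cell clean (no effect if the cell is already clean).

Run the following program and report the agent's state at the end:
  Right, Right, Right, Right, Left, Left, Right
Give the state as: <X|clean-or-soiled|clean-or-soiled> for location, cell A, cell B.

1. Right → <B|soiled|clean>
2. Right → <B|soiled|clean>
3. Right → <B|soiled|clean>
4. Right → <B|soiled|clean>
5. Left → <A|soiled|clean>
6. Left → <A|soiled|clean>
7. Right → <B|soiled|clean>

<B|soiled|clean>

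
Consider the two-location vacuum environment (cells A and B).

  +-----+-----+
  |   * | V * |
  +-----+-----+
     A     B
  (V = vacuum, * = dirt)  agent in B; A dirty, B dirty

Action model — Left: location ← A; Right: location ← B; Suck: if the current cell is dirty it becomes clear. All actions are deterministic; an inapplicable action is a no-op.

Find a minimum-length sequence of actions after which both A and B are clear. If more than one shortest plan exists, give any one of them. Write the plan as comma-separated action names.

Suck, Left, Suck

1. Suck → <B|dirty|clear>
2. Left → <A|dirty|clear>
3. Suck → <A|clear|clear>
min 3: Suck B + move + Suck A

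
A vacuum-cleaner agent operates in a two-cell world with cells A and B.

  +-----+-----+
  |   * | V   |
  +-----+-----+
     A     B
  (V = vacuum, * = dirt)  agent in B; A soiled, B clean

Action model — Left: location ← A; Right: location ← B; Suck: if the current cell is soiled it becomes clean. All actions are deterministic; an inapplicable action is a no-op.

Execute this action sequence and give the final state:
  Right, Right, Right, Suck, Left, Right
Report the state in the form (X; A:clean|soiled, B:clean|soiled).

step 1/6 (Right): (B; A:soiled, B:clean)
step 2/6 (Right): (B; A:soiled, B:clean)
step 3/6 (Right): (B; A:soiled, B:clean)
step 4/6 (Suck): (B; A:soiled, B:clean)
step 5/6 (Left): (A; A:soiled, B:clean)
step 6/6 (Right): (B; A:soiled, B:clean)

(B; A:soiled, B:clean)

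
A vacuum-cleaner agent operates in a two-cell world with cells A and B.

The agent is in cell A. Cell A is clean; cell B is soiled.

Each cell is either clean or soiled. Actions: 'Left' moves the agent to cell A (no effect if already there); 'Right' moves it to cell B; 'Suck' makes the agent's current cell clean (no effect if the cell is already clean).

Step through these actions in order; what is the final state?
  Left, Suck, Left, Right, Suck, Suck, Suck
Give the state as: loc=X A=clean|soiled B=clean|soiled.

loc=B A=clean B=clean

1) do Left; now loc=A A=clean B=soiled
2) do Suck; now loc=A A=clean B=soiled
3) do Left; now loc=A A=clean B=soiled
4) do Right; now loc=B A=clean B=soiled
5) do Suck; now loc=B A=clean B=clean
6) do Suck; now loc=B A=clean B=clean
7) do Suck; now loc=B A=clean B=clean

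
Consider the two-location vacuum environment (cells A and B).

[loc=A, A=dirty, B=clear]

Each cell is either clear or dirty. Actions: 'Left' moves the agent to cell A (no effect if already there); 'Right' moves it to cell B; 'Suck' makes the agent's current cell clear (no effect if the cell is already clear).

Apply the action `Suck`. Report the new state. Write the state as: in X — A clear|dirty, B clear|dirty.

start: in A — A dirty, B clear
t=1 Suck ⇒ in A — A clear, B clear

in A — A clear, B clear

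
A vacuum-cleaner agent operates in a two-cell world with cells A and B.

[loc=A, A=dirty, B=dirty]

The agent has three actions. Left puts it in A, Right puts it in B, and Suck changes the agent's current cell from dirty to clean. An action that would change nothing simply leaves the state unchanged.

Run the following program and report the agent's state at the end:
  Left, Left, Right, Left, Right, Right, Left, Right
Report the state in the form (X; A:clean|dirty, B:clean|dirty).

(B; A:dirty, B:dirty)

Left (#1): (A; A:dirty, B:dirty)
Left (#2): (A; A:dirty, B:dirty)
Right (#3): (B; A:dirty, B:dirty)
Left (#4): (A; A:dirty, B:dirty)
Right (#5): (B; A:dirty, B:dirty)
Right (#6): (B; A:dirty, B:dirty)
Left (#7): (A; A:dirty, B:dirty)
Right (#8): (B; A:dirty, B:dirty)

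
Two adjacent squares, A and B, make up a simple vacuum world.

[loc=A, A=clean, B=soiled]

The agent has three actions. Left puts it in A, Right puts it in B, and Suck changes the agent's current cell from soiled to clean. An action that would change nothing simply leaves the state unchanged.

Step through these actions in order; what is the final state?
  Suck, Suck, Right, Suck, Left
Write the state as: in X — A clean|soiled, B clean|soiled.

in A — A clean, B clean

1) do Suck; now in A — A clean, B soiled
2) do Suck; now in A — A clean, B soiled
3) do Right; now in B — A clean, B soiled
4) do Suck; now in B — A clean, B clean
5) do Left; now in A — A clean, B clean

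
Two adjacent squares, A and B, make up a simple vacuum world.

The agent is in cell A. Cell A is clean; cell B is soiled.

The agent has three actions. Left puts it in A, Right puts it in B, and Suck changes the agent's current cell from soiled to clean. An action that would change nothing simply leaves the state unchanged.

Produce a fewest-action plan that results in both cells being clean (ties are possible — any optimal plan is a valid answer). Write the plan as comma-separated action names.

Right, Suck

step 1/2 (Right): in B — A clean, B soiled
step 2/2 (Suck): in B — A clean, B clean
min 2: go B then Suck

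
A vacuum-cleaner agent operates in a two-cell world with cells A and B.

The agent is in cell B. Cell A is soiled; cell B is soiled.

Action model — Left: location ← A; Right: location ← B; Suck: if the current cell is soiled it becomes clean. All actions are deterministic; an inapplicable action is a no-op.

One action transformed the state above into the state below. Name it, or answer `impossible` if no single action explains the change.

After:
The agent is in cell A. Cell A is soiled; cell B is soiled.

try  Left: in A — A soiled, B soiled  ← match
try Right: in B — A soiled, B soiled
try  Suck: in B — A soiled, B clean

Left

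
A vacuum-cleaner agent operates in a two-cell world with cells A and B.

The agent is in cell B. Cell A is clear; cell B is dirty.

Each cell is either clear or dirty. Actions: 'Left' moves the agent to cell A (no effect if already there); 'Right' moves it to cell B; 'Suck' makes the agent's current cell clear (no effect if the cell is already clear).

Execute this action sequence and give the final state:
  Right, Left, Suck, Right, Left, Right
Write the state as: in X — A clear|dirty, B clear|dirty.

t=1 Right ⇒ in B — A clear, B dirty
t=2 Left ⇒ in A — A clear, B dirty
t=3 Suck ⇒ in A — A clear, B dirty
t=4 Right ⇒ in B — A clear, B dirty
t=5 Left ⇒ in A — A clear, B dirty
t=6 Right ⇒ in B — A clear, B dirty

in B — A clear, B dirty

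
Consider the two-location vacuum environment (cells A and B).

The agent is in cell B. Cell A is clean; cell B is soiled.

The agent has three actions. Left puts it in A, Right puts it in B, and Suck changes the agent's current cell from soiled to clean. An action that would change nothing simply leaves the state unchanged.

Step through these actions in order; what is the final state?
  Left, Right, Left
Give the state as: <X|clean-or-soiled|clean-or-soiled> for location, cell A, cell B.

<A|clean|soiled>

t=1 Left ⇒ <A|clean|soiled>
t=2 Right ⇒ <B|clean|soiled>
t=3 Left ⇒ <A|clean|soiled>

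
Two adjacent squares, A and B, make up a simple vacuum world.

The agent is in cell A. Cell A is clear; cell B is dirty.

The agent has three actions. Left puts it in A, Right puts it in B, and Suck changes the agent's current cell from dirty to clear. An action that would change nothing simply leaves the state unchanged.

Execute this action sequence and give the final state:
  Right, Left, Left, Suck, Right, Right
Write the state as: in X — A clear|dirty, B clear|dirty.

in B — A clear, B dirty

1) do Right; now in B — A clear, B dirty
2) do Left; now in A — A clear, B dirty
3) do Left; now in A — A clear, B dirty
4) do Suck; now in A — A clear, B dirty
5) do Right; now in B — A clear, B dirty
6) do Right; now in B — A clear, B dirty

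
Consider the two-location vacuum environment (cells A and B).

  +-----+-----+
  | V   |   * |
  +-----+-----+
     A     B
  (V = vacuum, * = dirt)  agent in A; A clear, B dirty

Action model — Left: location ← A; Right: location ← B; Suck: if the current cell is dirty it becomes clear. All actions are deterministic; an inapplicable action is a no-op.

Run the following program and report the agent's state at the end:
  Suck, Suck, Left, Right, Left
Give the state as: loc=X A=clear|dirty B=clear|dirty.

loc=A A=clear B=dirty

t=1 Suck ⇒ loc=A A=clear B=dirty
t=2 Suck ⇒ loc=A A=clear B=dirty
t=3 Left ⇒ loc=A A=clear B=dirty
t=4 Right ⇒ loc=B A=clear B=dirty
t=5 Left ⇒ loc=A A=clear B=dirty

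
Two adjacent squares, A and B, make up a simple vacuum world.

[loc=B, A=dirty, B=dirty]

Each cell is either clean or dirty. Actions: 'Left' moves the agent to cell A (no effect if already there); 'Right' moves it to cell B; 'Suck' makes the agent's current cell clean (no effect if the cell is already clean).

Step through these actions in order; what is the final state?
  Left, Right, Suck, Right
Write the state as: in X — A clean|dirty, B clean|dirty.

in B — A dirty, B clean

[1] after Left: in A — A dirty, B dirty
[2] after Right: in B — A dirty, B dirty
[3] after Suck: in B — A dirty, B clean
[4] after Right: in B — A dirty, B clean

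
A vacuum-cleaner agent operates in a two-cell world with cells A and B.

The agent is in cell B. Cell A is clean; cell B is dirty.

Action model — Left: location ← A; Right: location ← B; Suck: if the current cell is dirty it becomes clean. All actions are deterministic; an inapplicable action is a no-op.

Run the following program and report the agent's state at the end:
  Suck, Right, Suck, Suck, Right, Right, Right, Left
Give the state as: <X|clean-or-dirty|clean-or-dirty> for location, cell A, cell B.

1) do Suck; now <B|clean|clean>
2) do Right; now <B|clean|clean>
3) do Suck; now <B|clean|clean>
4) do Suck; now <B|clean|clean>
5) do Right; now <B|clean|clean>
6) do Right; now <B|clean|clean>
7) do Right; now <B|clean|clean>
8) do Left; now <A|clean|clean>

<A|clean|clean>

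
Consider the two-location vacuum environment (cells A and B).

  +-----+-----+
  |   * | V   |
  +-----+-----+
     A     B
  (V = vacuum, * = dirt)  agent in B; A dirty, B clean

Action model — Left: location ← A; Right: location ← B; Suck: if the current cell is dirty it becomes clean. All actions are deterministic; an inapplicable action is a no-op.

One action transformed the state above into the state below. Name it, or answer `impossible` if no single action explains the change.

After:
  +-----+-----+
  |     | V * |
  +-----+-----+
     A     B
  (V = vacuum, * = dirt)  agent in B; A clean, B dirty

try  Left: <A|dirty|clean>
try Right: <B|dirty|clean>
try  Suck: <B|dirty|clean>
no single action produces the after-state

impossible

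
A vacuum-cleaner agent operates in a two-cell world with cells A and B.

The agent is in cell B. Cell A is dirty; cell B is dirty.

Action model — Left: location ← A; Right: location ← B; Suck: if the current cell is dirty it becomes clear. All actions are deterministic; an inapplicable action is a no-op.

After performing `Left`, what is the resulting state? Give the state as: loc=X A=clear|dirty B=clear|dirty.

loc=A A=dirty B=dirty

start: loc=B A=dirty B=dirty
step 1/1 (Left): loc=A A=dirty B=dirty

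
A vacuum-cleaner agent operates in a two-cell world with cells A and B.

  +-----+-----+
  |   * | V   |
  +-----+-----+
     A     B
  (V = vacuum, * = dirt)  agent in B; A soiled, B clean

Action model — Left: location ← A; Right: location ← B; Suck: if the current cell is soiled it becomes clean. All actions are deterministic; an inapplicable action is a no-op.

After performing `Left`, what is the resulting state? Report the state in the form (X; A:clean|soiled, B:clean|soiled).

start: (B; A:soiled, B:clean)
step 1/1 (Left): (A; A:soiled, B:clean)

(A; A:soiled, B:clean)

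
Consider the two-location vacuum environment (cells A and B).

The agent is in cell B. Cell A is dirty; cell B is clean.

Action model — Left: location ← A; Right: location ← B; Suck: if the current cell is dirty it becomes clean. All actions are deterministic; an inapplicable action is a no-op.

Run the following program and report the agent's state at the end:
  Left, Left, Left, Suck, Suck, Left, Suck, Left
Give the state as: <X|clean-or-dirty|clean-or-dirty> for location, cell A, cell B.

<A|clean|clean>

t=1 Left ⇒ <A|dirty|clean>
t=2 Left ⇒ <A|dirty|clean>
t=3 Left ⇒ <A|dirty|clean>
t=4 Suck ⇒ <A|clean|clean>
t=5 Suck ⇒ <A|clean|clean>
t=6 Left ⇒ <A|clean|clean>
t=7 Suck ⇒ <A|clean|clean>
t=8 Left ⇒ <A|clean|clean>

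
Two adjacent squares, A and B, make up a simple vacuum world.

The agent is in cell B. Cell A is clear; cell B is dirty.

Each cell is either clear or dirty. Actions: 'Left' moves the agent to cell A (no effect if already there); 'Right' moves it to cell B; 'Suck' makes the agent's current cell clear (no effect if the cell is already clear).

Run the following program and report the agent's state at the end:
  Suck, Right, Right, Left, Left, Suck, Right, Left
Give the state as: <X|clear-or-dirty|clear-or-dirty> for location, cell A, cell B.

<A|clear|clear>

t=1 Suck ⇒ <B|clear|clear>
t=2 Right ⇒ <B|clear|clear>
t=3 Right ⇒ <B|clear|clear>
t=4 Left ⇒ <A|clear|clear>
t=5 Left ⇒ <A|clear|clear>
t=6 Suck ⇒ <A|clear|clear>
t=7 Right ⇒ <B|clear|clear>
t=8 Left ⇒ <A|clear|clear>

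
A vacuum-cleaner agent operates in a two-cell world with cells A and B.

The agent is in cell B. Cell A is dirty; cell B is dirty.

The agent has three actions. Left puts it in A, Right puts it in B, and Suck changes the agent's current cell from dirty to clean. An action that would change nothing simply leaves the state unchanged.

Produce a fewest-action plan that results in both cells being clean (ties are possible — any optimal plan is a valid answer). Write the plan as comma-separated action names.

Suck, Left, Suck

[1] after Suck: in B — A dirty, B clean
[2] after Left: in A — A dirty, B clean
[3] after Suck: in A — A clean, B clean
min 3: Suck B + move + Suck A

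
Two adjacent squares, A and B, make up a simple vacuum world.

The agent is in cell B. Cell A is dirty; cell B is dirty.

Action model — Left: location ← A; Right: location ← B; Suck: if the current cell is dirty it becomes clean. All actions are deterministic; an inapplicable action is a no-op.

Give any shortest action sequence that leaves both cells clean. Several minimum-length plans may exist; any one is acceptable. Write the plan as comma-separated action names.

[1] after Suck: loc=B A=dirty B=clean
[2] after Left: loc=A A=dirty B=clean
[3] after Suck: loc=A A=clean B=clean
min 3: Suck B + move + Suck A

Suck, Left, Suck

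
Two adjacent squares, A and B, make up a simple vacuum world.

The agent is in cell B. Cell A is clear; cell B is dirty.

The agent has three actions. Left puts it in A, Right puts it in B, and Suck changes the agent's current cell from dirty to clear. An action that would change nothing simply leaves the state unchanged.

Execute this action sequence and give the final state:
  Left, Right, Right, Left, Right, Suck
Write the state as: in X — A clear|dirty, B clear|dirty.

1. Left → in A — A clear, B dirty
2. Right → in B — A clear, B dirty
3. Right → in B — A clear, B dirty
4. Left → in A — A clear, B dirty
5. Right → in B — A clear, B dirty
6. Suck → in B — A clear, B clear

in B — A clear, B clear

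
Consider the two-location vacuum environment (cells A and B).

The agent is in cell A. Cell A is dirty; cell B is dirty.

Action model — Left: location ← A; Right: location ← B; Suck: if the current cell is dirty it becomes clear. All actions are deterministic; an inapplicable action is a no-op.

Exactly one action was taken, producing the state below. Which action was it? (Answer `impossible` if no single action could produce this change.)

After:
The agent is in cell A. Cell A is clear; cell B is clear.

impossible

try  Left: in A — A dirty, B dirty
try Right: in B — A dirty, B dirty
try  Suck: in A — A clear, B dirty
no single action produces the after-state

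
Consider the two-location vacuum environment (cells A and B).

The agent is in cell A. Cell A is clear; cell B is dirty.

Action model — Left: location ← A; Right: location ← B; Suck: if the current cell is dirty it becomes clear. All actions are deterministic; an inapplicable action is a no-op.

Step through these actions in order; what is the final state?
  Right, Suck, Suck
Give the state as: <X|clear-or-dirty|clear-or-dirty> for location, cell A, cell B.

<B|clear|clear>

step 1/3 (Right): <B|clear|dirty>
step 2/3 (Suck): <B|clear|clear>
step 3/3 (Suck): <B|clear|clear>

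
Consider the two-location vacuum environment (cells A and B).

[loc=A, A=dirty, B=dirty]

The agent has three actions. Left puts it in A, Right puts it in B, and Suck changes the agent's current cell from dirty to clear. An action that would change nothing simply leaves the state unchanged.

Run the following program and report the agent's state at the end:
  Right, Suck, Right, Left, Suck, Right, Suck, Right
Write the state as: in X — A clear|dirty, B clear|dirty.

in B — A clear, B clear

1) do Right; now in B — A dirty, B dirty
2) do Suck; now in B — A dirty, B clear
3) do Right; now in B — A dirty, B clear
4) do Left; now in A — A dirty, B clear
5) do Suck; now in A — A clear, B clear
6) do Right; now in B — A clear, B clear
7) do Suck; now in B — A clear, B clear
8) do Right; now in B — A clear, B clear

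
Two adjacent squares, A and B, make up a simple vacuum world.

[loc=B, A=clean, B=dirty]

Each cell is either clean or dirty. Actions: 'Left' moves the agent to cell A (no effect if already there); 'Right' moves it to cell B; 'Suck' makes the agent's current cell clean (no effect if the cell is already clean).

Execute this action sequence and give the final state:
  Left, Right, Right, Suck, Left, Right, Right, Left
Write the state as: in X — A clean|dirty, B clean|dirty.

in A — A clean, B clean

Left (#1): in A — A clean, B dirty
Right (#2): in B — A clean, B dirty
Right (#3): in B — A clean, B dirty
Suck (#4): in B — A clean, B clean
Left (#5): in A — A clean, B clean
Right (#6): in B — A clean, B clean
Right (#7): in B — A clean, B clean
Left (#8): in A — A clean, B clean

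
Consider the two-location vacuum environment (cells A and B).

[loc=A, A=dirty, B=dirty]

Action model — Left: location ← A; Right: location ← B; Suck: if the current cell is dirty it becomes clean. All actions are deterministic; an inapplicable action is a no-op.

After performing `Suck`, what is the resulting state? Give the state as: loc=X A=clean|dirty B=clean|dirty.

start: loc=A A=dirty B=dirty
1) do Suck; now loc=A A=clean B=dirty

loc=A A=clean B=dirty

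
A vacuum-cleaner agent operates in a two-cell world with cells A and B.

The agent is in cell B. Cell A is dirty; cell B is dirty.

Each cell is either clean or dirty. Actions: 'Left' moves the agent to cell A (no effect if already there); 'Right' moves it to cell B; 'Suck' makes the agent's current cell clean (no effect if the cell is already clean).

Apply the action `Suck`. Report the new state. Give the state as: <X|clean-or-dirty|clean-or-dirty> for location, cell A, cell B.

start: <B|dirty|dirty>
step 1/1 (Suck): <B|dirty|clean>

<B|dirty|clean>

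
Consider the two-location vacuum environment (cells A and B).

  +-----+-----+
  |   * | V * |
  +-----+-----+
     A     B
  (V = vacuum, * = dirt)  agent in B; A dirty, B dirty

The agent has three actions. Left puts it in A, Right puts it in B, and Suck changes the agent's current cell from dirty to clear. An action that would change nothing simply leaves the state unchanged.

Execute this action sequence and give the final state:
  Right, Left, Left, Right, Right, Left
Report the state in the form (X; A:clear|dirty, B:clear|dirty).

[1] after Right: (B; A:dirty, B:dirty)
[2] after Left: (A; A:dirty, B:dirty)
[3] after Left: (A; A:dirty, B:dirty)
[4] after Right: (B; A:dirty, B:dirty)
[5] after Right: (B; A:dirty, B:dirty)
[6] after Left: (A; A:dirty, B:dirty)

(A; A:dirty, B:dirty)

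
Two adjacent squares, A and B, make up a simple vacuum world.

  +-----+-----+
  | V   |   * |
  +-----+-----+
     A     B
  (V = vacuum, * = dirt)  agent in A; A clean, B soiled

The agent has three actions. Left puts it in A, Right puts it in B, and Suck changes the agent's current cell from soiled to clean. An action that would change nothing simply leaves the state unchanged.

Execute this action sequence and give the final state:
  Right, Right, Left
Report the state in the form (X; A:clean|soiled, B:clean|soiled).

(A; A:clean, B:soiled)

1) do Right; now (B; A:clean, B:soiled)
2) do Right; now (B; A:clean, B:soiled)
3) do Left; now (A; A:clean, B:soiled)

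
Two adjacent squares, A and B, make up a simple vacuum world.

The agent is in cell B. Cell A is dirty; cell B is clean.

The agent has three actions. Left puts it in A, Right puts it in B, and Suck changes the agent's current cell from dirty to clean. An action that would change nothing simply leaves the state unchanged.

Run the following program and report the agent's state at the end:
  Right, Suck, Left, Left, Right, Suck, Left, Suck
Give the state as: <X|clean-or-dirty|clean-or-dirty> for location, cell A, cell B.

t=1 Right ⇒ <B|dirty|clean>
t=2 Suck ⇒ <B|dirty|clean>
t=3 Left ⇒ <A|dirty|clean>
t=4 Left ⇒ <A|dirty|clean>
t=5 Right ⇒ <B|dirty|clean>
t=6 Suck ⇒ <B|dirty|clean>
t=7 Left ⇒ <A|dirty|clean>
t=8 Suck ⇒ <A|clean|clean>

<A|clean|clean>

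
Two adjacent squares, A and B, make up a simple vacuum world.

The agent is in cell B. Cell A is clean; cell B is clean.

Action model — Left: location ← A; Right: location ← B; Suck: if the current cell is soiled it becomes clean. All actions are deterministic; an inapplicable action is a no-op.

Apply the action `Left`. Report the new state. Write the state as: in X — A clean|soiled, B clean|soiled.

in A — A clean, B clean

start: in B — A clean, B clean
[1] after Left: in A — A clean, B clean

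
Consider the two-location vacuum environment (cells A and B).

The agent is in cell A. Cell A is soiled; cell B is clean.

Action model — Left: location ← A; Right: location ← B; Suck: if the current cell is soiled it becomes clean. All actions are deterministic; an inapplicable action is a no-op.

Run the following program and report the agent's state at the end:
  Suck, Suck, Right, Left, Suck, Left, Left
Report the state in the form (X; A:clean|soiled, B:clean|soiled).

(A; A:clean, B:clean)

t=1 Suck ⇒ (A; A:clean, B:clean)
t=2 Suck ⇒ (A; A:clean, B:clean)
t=3 Right ⇒ (B; A:clean, B:clean)
t=4 Left ⇒ (A; A:clean, B:clean)
t=5 Suck ⇒ (A; A:clean, B:clean)
t=6 Left ⇒ (A; A:clean, B:clean)
t=7 Left ⇒ (A; A:clean, B:clean)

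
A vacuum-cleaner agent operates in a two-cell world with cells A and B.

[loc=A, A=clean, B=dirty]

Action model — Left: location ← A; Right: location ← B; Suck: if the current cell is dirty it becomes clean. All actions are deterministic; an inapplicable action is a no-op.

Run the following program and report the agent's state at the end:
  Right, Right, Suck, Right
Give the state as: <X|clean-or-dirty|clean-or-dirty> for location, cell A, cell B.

1) do Right; now <B|clean|dirty>
2) do Right; now <B|clean|dirty>
3) do Suck; now <B|clean|clean>
4) do Right; now <B|clean|clean>

<B|clean|clean>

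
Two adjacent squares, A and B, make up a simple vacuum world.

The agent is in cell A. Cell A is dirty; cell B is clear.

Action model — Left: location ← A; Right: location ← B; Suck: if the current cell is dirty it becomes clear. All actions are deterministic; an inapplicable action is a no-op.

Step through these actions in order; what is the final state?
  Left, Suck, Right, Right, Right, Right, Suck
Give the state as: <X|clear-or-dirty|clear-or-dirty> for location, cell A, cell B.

t=1 Left ⇒ <A|dirty|clear>
t=2 Suck ⇒ <A|clear|clear>
t=3 Right ⇒ <B|clear|clear>
t=4 Right ⇒ <B|clear|clear>
t=5 Right ⇒ <B|clear|clear>
t=6 Right ⇒ <B|clear|clear>
t=7 Suck ⇒ <B|clear|clear>

<B|clear|clear>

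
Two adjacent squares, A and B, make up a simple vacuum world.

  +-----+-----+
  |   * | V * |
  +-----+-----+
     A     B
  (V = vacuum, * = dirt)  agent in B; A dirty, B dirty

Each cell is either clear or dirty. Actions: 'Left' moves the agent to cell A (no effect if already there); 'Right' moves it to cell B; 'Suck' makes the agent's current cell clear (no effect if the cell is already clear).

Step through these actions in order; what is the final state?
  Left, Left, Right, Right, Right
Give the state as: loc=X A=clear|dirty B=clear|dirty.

1) do Left; now loc=A A=dirty B=dirty
2) do Left; now loc=A A=dirty B=dirty
3) do Right; now loc=B A=dirty B=dirty
4) do Right; now loc=B A=dirty B=dirty
5) do Right; now loc=B A=dirty B=dirty

loc=B A=dirty B=dirty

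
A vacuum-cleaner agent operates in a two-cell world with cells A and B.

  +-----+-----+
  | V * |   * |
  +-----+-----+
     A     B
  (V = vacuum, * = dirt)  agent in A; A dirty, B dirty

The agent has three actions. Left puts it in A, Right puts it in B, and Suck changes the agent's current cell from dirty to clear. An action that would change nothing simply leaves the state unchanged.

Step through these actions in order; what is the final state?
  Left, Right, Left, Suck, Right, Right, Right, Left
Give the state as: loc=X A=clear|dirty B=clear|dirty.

loc=A A=clear B=dirty

step 1/8 (Left): loc=A A=dirty B=dirty
step 2/8 (Right): loc=B A=dirty B=dirty
step 3/8 (Left): loc=A A=dirty B=dirty
step 4/8 (Suck): loc=A A=clear B=dirty
step 5/8 (Right): loc=B A=clear B=dirty
step 6/8 (Right): loc=B A=clear B=dirty
step 7/8 (Right): loc=B A=clear B=dirty
step 8/8 (Left): loc=A A=clear B=dirty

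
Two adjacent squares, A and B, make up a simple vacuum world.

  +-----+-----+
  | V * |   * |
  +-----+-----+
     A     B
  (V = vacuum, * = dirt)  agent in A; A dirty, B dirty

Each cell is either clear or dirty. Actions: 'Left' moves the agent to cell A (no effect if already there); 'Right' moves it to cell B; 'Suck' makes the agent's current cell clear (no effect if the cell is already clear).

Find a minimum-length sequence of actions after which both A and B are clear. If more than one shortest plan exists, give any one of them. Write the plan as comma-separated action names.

Suck, Right, Suck

t=1 Suck ⇒ <A|clear|dirty>
t=2 Right ⇒ <B|clear|dirty>
t=3 Suck ⇒ <B|clear|clear>
min 3: Suck A + move + Suck B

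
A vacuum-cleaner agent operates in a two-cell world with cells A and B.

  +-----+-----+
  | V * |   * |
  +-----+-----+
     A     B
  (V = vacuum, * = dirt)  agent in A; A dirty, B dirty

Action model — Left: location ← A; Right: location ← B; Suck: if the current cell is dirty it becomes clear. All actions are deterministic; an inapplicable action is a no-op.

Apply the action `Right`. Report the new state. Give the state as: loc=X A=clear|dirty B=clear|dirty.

loc=B A=dirty B=dirty

start: loc=A A=dirty B=dirty
1. Right → loc=B A=dirty B=dirty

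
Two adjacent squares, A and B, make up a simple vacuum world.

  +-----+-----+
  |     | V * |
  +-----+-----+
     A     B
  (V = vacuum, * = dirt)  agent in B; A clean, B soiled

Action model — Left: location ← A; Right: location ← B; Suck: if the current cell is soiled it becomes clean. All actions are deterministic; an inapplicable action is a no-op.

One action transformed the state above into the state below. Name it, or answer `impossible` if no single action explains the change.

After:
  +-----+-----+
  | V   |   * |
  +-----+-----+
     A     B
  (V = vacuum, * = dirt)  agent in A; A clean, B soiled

try  Left: loc=A A=clean B=soiled  ← match
try Right: loc=B A=clean B=soiled
try  Suck: loc=B A=clean B=clean

Left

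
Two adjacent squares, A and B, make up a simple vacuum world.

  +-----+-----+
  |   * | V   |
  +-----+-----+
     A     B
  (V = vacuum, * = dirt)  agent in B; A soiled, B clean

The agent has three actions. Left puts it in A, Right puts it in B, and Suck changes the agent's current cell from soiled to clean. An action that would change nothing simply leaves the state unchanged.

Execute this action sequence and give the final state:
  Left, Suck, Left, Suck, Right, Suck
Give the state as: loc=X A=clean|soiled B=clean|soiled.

Left (#1): loc=A A=soiled B=clean
Suck (#2): loc=A A=clean B=clean
Left (#3): loc=A A=clean B=clean
Suck (#4): loc=A A=clean B=clean
Right (#5): loc=B A=clean B=clean
Suck (#6): loc=B A=clean B=clean

loc=B A=clean B=clean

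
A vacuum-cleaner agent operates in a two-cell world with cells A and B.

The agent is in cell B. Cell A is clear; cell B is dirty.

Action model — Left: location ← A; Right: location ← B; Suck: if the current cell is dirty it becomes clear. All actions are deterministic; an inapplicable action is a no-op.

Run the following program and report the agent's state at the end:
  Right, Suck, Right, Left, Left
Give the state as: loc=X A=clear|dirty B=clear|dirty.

t=1 Right ⇒ loc=B A=clear B=dirty
t=2 Suck ⇒ loc=B A=clear B=clear
t=3 Right ⇒ loc=B A=clear B=clear
t=4 Left ⇒ loc=A A=clear B=clear
t=5 Left ⇒ loc=A A=clear B=clear

loc=A A=clear B=clear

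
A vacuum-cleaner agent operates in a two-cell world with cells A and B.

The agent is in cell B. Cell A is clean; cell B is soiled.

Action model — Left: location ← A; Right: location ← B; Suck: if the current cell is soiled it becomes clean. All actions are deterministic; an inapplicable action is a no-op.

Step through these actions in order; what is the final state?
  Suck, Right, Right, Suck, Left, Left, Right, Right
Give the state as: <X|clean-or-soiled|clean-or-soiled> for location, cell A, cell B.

Suck (#1): <B|clean|clean>
Right (#2): <B|clean|clean>
Right (#3): <B|clean|clean>
Suck (#4): <B|clean|clean>
Left (#5): <A|clean|clean>
Left (#6): <A|clean|clean>
Right (#7): <B|clean|clean>
Right (#8): <B|clean|clean>

<B|clean|clean>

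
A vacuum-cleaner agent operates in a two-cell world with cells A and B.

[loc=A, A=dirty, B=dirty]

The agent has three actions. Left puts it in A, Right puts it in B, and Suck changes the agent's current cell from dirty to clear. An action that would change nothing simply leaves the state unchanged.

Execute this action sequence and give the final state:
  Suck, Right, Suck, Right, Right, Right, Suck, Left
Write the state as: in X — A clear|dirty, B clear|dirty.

in A — A clear, B clear

step 1/8 (Suck): in A — A clear, B dirty
step 2/8 (Right): in B — A clear, B dirty
step 3/8 (Suck): in B — A clear, B clear
step 4/8 (Right): in B — A clear, B clear
step 5/8 (Right): in B — A clear, B clear
step 6/8 (Right): in B — A clear, B clear
step 7/8 (Suck): in B — A clear, B clear
step 8/8 (Left): in A — A clear, B clear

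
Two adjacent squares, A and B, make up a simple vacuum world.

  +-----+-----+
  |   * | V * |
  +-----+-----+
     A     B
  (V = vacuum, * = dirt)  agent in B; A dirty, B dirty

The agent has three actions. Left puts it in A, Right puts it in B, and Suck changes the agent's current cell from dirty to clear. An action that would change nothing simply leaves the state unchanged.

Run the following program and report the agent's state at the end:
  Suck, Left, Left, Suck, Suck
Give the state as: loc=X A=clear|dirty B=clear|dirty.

1. Suck → loc=B A=dirty B=clear
2. Left → loc=A A=dirty B=clear
3. Left → loc=A A=dirty B=clear
4. Suck → loc=A A=clear B=clear
5. Suck → loc=A A=clear B=clear

loc=A A=clear B=clear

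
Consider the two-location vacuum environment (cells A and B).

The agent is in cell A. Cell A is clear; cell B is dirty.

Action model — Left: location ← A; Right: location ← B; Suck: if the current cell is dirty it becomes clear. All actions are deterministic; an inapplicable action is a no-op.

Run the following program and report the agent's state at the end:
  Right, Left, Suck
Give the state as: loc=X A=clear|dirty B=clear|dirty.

[1] after Right: loc=B A=clear B=dirty
[2] after Left: loc=A A=clear B=dirty
[3] after Suck: loc=A A=clear B=dirty

loc=A A=clear B=dirty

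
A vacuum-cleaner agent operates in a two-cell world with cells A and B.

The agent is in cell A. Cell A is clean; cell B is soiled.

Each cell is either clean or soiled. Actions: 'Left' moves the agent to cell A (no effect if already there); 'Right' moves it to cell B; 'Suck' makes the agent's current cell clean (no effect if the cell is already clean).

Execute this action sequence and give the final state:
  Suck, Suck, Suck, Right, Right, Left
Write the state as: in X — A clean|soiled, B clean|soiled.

t=1 Suck ⇒ in A — A clean, B soiled
t=2 Suck ⇒ in A — A clean, B soiled
t=3 Suck ⇒ in A — A clean, B soiled
t=4 Right ⇒ in B — A clean, B soiled
t=5 Right ⇒ in B — A clean, B soiled
t=6 Left ⇒ in A — A clean, B soiled

in A — A clean, B soiled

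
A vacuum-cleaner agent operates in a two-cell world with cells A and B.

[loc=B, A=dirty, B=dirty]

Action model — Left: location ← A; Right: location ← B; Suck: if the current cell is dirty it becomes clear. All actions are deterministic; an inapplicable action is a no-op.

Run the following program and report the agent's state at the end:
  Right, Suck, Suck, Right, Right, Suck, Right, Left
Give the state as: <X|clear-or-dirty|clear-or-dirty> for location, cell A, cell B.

<A|dirty|clear>

1) do Right; now <B|dirty|dirty>
2) do Suck; now <B|dirty|clear>
3) do Suck; now <B|dirty|clear>
4) do Right; now <B|dirty|clear>
5) do Right; now <B|dirty|clear>
6) do Suck; now <B|dirty|clear>
7) do Right; now <B|dirty|clear>
8) do Left; now <A|dirty|clear>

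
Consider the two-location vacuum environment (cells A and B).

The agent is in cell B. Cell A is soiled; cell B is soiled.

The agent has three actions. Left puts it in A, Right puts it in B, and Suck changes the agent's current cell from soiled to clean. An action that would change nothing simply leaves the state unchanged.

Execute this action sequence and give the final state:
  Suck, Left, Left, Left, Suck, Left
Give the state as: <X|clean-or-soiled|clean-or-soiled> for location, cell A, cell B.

<A|clean|clean>

step 1/6 (Suck): <B|soiled|clean>
step 2/6 (Left): <A|soiled|clean>
step 3/6 (Left): <A|soiled|clean>
step 4/6 (Left): <A|soiled|clean>
step 5/6 (Suck): <A|clean|clean>
step 6/6 (Left): <A|clean|clean>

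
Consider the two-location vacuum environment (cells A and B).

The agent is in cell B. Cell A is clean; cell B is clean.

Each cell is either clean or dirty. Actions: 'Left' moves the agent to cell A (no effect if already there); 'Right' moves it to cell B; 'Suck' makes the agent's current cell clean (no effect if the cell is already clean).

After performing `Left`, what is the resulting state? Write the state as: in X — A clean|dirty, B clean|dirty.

start: in B — A clean, B clean
[1] after Left: in A — A clean, B clean

in A — A clean, B clean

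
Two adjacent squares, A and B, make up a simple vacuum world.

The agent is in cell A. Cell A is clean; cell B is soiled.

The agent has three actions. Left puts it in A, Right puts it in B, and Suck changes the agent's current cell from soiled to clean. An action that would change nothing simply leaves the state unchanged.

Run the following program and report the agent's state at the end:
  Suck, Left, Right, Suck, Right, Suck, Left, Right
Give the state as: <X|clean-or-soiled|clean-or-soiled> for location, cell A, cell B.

step 1/8 (Suck): <A|clean|soiled>
step 2/8 (Left): <A|clean|soiled>
step 3/8 (Right): <B|clean|soiled>
step 4/8 (Suck): <B|clean|clean>
step 5/8 (Right): <B|clean|clean>
step 6/8 (Suck): <B|clean|clean>
step 7/8 (Left): <A|clean|clean>
step 8/8 (Right): <B|clean|clean>

<B|clean|clean>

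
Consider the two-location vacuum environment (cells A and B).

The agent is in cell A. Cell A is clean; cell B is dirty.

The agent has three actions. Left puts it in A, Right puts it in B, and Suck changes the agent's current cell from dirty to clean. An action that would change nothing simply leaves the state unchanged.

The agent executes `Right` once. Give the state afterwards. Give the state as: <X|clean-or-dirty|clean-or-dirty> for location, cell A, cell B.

<B|clean|dirty>

start: <A|clean|dirty>
1) do Right; now <B|clean|dirty>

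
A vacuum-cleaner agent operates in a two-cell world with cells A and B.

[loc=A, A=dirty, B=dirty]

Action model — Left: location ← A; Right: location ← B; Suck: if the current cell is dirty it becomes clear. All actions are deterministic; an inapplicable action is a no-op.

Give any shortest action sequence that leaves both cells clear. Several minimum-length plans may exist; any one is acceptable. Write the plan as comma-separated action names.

step 1/3 (Suck): (A; A:clear, B:dirty)
step 2/3 (Right): (B; A:clear, B:dirty)
step 3/3 (Suck): (B; A:clear, B:clear)
min 3: Suck A + move + Suck B

Suck, Right, Suck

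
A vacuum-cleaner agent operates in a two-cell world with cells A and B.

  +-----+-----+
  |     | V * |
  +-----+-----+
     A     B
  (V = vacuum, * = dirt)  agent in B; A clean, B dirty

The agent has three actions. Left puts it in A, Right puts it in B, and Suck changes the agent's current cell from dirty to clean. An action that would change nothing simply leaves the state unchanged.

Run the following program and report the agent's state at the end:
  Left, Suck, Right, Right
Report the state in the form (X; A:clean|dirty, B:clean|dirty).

(B; A:clean, B:dirty)

t=1 Left ⇒ (A; A:clean, B:dirty)
t=2 Suck ⇒ (A; A:clean, B:dirty)
t=3 Right ⇒ (B; A:clean, B:dirty)
t=4 Right ⇒ (B; A:clean, B:dirty)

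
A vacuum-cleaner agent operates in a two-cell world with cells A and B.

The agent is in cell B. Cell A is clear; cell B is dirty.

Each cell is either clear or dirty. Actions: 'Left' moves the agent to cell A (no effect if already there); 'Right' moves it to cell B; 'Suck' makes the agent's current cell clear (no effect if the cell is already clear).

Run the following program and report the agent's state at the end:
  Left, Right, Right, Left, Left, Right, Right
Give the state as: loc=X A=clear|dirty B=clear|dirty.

loc=B A=clear B=dirty

[1] after Left: loc=A A=clear B=dirty
[2] after Right: loc=B A=clear B=dirty
[3] after Right: loc=B A=clear B=dirty
[4] after Left: loc=A A=clear B=dirty
[5] after Left: loc=A A=clear B=dirty
[6] after Right: loc=B A=clear B=dirty
[7] after Right: loc=B A=clear B=dirty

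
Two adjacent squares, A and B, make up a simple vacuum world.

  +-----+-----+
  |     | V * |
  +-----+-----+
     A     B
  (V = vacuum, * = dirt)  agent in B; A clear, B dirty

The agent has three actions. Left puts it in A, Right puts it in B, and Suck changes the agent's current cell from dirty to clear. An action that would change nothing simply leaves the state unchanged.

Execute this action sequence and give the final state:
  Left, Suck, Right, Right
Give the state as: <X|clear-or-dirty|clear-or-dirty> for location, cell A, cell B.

[1] after Left: <A|clear|dirty>
[2] after Suck: <A|clear|dirty>
[3] after Right: <B|clear|dirty>
[4] after Right: <B|clear|dirty>

<B|clear|dirty>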